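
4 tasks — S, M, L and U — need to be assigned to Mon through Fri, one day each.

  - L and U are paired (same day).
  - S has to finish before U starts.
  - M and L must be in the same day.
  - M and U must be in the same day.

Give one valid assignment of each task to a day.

S in Mon, M in Tue, L in Tue, U in Tue

Checking: S(Mon) before U(Tue); L = U = Tue; M = U = Tue; M = L = Tue.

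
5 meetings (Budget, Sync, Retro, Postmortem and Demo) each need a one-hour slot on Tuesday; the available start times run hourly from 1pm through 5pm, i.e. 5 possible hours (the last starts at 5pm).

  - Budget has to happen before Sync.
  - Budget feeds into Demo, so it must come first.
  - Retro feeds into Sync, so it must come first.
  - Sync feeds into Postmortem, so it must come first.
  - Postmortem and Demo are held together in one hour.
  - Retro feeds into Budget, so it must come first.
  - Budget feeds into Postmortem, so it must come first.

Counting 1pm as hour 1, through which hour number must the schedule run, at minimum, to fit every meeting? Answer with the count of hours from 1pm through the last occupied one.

4

The precedence chain requires at least 4 distinct hours.
4 works (last occupied hour: 4pm): for example Budget -> 2pm, Retro -> 1pm, Postmortem -> 4pm, Demo -> 4pm, Sync -> 3pm.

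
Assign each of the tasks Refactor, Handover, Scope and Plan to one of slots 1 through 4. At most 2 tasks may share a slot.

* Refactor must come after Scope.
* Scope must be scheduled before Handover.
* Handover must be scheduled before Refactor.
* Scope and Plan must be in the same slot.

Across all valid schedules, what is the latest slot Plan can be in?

2

Plan must be in the same slot as Scope, which can't be after 2, so Plan is at most 2.
Plan at 2 is achievable: Refactor=4; Scope=2; Plan=2; Handover=3.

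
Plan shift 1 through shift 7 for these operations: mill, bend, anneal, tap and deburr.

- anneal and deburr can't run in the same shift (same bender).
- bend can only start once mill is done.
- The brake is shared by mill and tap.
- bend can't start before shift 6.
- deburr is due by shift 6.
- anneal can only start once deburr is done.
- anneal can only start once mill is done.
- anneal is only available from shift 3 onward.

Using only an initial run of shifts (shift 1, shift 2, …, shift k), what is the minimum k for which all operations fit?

The precedence chain requires at least 2 distinct shifts.
bend can't be placed before shift 6, so the schedule must run through at least shift 6.
6 works (last occupied shift: shift 6): for example deburr in shift 1; anneal in shift 3; tap in shift 2; mill in shift 1; bend in shift 6.

6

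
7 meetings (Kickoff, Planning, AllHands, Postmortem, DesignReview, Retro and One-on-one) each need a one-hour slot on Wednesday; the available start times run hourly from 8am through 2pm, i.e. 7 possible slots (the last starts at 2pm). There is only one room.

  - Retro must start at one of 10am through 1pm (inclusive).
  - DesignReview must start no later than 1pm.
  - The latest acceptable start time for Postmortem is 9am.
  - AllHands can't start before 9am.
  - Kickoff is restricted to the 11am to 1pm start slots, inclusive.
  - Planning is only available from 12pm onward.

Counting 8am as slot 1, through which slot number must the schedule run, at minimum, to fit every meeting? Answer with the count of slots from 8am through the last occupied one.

7 slots

With at most 1 per slot and 7 meetings, at least 7 slots are needed.
Planning can't be placed before 12pm — that is slot 5 counting from 8am — so the schedule must run through at least 5 slots.
7 works (last occupied slot: 2pm): for example Kickoff in 11am, Planning in 12pm, DesignReview in 1pm, One-on-one in 2pm, Postmortem in 8am, Retro in 10am, AllHands in 9am.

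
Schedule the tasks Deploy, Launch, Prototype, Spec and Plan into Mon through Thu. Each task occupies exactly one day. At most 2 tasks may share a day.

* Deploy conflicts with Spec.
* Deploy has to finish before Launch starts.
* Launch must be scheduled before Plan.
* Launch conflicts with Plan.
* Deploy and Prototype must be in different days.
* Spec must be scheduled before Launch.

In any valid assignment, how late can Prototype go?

Prototype at Thu is achievable: Launch -> Wed, Spec -> Tue, Plan -> Thu, Prototype -> Thu, Deploy -> Mon.

Thu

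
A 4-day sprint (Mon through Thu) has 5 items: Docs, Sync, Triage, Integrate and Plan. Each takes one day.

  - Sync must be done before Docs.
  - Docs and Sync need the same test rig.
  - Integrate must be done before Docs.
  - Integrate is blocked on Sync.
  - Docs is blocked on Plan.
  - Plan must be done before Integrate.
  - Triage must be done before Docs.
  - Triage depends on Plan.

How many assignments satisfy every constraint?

Splitting on Docs: it can be Wed (1), Thu (8). Listing each branch's schedules as (Sync, Triage, Integrate, Plan):
Docs=Wed: (Mon,Tue,Tue,Mon) — 1.
Docs=Thu: (Mon,Tue,Tue,Mon) (Mon,Tue,Wed,Mon) (Mon,Wed,Tue,Mon) (Mon,Wed,Wed,Mon) (Mon,Wed,Wed,Tue) (Tue,Tue,Wed,Mon) (Tue,Wed,Wed,Mon) (Tue,Wed,Wed,Tue) — 8.
Summing: 1 + 8 = 9.

9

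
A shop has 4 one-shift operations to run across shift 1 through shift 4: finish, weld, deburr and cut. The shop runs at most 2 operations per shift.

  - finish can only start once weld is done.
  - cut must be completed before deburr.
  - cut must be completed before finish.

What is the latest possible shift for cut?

shift 3

Downstream work caps cut at shift 3.
cut at shift 3 is achievable: cut in shift 3, deburr in shift 4, finish in shift 4, weld in shift 1.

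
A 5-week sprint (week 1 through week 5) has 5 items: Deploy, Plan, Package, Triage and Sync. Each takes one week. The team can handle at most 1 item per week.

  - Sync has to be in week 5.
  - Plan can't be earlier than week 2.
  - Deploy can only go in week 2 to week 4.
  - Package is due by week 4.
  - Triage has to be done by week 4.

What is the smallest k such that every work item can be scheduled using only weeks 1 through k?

With at most 1 per week and 5 work items, at least 5 weeks are needed.
Sync can't be placed before week 5, so the schedule must run through at least week 5.
5 works (last occupied week: week 5): for example Triage in week 4, Deploy in week 2, Plan in week 3, Sync in week 5, Package in week 1.

5 weeks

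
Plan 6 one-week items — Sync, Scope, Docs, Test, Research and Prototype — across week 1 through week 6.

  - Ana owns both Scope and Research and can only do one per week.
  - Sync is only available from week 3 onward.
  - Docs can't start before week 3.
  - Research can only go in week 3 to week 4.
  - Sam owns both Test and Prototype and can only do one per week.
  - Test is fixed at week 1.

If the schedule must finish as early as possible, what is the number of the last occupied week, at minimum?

3

Sync can't be placed before week 3, so the schedule must run through at least week 3.
3 works (last occupied week: week 3): for example Scope=week 1, Sync=week 3, Test=week 1, Prototype=week 2, Docs=week 3, Research=week 3.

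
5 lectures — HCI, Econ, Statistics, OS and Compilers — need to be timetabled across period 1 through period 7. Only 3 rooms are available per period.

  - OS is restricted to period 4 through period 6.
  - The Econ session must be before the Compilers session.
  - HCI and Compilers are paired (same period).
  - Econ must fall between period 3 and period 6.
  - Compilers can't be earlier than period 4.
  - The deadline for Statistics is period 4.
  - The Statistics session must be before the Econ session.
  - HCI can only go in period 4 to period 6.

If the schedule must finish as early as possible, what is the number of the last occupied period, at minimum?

The precedence chain requires at least 3 distinct periods.
With at most 3 per period and 5 lectures, at least 2 periods are needed.
HCI can't be placed before period 4, so the schedule must run through at least period 4.
4 works (last occupied period: period 4): for example Statistics=period 1; Compilers=period 4; Econ=period 3; HCI=period 4; OS=period 4.

period 4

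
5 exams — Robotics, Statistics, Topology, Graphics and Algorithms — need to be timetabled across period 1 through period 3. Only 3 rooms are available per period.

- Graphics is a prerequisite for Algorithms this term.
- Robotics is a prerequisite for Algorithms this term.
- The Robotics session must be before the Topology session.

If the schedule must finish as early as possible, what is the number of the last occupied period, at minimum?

period 2

The precedence chain requires at least 2 distinct periods.
With at most 3 per period and 5 exams, at least 2 periods are needed.
2 works (last occupied period: period 2): for example Graphics -> period 1; Topology -> period 2; Statistics -> period 1; Algorithms -> period 2; Robotics -> period 1.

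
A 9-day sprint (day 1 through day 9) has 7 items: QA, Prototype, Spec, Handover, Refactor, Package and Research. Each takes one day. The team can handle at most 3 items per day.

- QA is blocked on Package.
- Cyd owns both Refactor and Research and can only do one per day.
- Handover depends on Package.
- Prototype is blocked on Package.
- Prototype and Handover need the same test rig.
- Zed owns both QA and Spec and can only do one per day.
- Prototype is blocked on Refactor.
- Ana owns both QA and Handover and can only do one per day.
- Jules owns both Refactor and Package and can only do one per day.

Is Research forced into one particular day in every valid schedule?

No

Research can be day 1 (e.g. Handover in day 4, Package in day 1, Prototype in day 3, Refactor in day 2, QA in day 2, Spec in day 1, Research in day 1) or day 2 (e.g. Prototype in day 4; Research in day 2; Spec in day 1; Package in day 1; Handover in day 3; QA in day 2; Refactor in day 3).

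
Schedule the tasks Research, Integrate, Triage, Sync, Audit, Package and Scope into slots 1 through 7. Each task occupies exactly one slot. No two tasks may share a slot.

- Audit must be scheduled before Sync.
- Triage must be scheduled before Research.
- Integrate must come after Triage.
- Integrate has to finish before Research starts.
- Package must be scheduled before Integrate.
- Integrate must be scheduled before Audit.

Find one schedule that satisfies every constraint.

Scope -> 7, Integrate -> 3, Sync -> 6, Research -> 4, Package -> 2, Audit -> 5, Triage -> 1

Checking: Triage(1) before Integrate(3); Integrate(3) before Audit(5); Triage(1) before Research(4); Audit(5) before Sync(6); Package(2) before Integrate(3); Integrate(3) before Research(4); max 1 per slot (cap 1).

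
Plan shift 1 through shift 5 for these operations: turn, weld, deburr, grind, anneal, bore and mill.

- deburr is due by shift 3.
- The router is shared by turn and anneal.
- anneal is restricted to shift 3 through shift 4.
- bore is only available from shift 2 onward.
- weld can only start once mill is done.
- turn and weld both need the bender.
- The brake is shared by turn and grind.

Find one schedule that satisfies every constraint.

weld=shift 2, turn=shift 1, deburr=shift 1, mill=shift 1, bore=shift 2, anneal=shift 3, grind=shift 2

Checking: mill(shift 1) before weld(shift 2); turn(shift 1) != grind(shift 2); turn(shift 1) != anneal(shift 3); turn(shift 1) != weld(shift 2); deburr=shift 1 in [shift 1,shift 3]; bore=shift 2 in [shift 2,shift 5]; anneal=shift 3 in [shift 3,shift 4].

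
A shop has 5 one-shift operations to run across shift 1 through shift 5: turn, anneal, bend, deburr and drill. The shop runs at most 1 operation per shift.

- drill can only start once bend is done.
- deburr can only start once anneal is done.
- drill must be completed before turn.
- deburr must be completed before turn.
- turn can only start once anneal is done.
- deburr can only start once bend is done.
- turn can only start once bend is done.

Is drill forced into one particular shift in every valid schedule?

drill can be shift 2 (e.g. drill -> shift 2, deburr -> shift 4, anneal -> shift 3, turn -> shift 5, bend -> shift 1) or shift 3 (e.g. turn=shift 5, anneal=shift 2, bend=shift 1, drill=shift 3, deburr=shift 4).

No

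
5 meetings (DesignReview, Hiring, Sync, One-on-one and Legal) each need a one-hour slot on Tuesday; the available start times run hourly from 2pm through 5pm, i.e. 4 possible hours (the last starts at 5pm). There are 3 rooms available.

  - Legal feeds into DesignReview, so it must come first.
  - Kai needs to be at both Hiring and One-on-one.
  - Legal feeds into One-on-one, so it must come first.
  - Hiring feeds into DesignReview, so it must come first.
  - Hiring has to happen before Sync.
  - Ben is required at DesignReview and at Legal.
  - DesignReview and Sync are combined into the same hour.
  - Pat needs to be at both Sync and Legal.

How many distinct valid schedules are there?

27

Splitting on DesignReview: it can be 3pm (3), 4pm (9), 5pm (15). Listing each branch's schedules as (Hiring, Sync, One-on-one, Legal):
DesignReview=3pm: (2pm,3pm,3pm,2pm) (2pm,3pm,4pm,2pm) (2pm,3pm,5pm,2pm) — 3.
DesignReview=4pm: (2pm,4pm,3pm,2pm) (2pm,4pm,4pm,2pm) (2pm,4pm,4pm,3pm) (2pm,4pm,5pm,2pm) (2pm,4pm,5pm,3pm) (3pm,4pm,4pm,2pm) (3pm,4pm,4pm,3pm) (3pm,4pm,5pm,2pm) (3pm,4pm,5pm,3pm) — 9.
DesignReview=5pm: (2pm,5pm,3pm,2pm) (2pm,5pm,4pm,2pm) (2pm,5pm,4pm,3pm) (2pm,5pm,5pm,2pm) (2pm,5pm,5pm,3pm) (2pm,5pm,5pm,4pm) (3pm,5pm,4pm,2pm) (3pm,5pm,4pm,3pm) (3pm,5pm,5pm,2pm) (3pm,5pm,5pm,3pm) (3pm,5pm,5pm,4pm) (4pm,5pm,3pm,2pm) (4pm,5pm,5pm,2pm) (4pm,5pm,5pm,3pm) (4pm,5pm,5pm,4pm) — 15.
Summing: 3 + 9 + 15 = 27.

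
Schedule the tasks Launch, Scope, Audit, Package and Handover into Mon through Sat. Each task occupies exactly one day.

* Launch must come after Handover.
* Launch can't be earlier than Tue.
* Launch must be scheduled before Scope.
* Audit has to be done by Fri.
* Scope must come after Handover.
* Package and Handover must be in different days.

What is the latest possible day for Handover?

Downstream work caps Handover at Thu.
Handover at Thu is achievable: Scope -> Sat, Audit -> Mon, Launch -> Fri, Handover -> Thu, Package -> Mon.

Thu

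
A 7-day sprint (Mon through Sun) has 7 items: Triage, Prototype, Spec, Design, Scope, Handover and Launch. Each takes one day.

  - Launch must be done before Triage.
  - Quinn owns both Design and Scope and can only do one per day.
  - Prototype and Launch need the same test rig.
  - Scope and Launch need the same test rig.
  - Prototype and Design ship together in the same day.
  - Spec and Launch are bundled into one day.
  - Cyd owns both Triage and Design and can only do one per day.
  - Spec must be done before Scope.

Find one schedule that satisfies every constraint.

Triage=Tue; Design=Wed; Prototype=Wed; Launch=Mon; Scope=Tue; Spec=Mon; Handover=Mon

Checking: Spec(Mon) before Scope(Tue); Launch(Mon) before Triage(Tue); Scope(Tue) != Launch(Mon); Triage(Tue) != Design(Wed); Prototype(Wed) != Launch(Mon); Design(Wed) != Scope(Tue); Prototype = Design = Wed; Spec = Launch = Mon.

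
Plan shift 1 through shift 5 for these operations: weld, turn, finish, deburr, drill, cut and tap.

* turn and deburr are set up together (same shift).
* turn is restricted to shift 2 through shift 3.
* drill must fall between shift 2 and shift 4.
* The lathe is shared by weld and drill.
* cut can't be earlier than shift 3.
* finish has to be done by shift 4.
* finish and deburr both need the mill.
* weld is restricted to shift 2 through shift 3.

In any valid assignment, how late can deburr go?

shift 3

Deburr must be in the same shift as turn, which can't be before shift 2, so deburr is at least shift 2; deburr must be in the same shift as turn, which can't be after shift 3, so deburr is at most shift 3.
deburr at shift 3 is achievable: deburr=shift 3, drill=shift 3, finish=shift 1, turn=shift 3, tap=shift 1, weld=shift 2, cut=shift 3.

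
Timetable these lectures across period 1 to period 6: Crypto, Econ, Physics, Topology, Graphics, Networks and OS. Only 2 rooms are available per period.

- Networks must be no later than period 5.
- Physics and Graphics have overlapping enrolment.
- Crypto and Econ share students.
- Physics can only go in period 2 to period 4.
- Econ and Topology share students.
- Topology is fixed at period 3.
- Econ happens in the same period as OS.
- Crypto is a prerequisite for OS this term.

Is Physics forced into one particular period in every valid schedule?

No

Physics can be period 2 (e.g. Networks in period 1; OS in period 4; Graphics in period 3; Physics in period 2; Crypto in period 1; Econ in period 4; Topology in period 3) or period 3 (e.g. Physics -> period 3, Crypto -> period 1, OS -> period 2, Topology -> period 3, Econ -> period 2, Networks -> period 1, Graphics -> period 4).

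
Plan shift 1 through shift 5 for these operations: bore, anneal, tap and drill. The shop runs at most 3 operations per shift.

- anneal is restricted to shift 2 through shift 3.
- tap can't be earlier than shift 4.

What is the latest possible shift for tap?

shift 5

Tap is available from shift 4.
tap at shift 5 is achievable: tap in shift 5, drill in shift 1, anneal in shift 2, bore in shift 1.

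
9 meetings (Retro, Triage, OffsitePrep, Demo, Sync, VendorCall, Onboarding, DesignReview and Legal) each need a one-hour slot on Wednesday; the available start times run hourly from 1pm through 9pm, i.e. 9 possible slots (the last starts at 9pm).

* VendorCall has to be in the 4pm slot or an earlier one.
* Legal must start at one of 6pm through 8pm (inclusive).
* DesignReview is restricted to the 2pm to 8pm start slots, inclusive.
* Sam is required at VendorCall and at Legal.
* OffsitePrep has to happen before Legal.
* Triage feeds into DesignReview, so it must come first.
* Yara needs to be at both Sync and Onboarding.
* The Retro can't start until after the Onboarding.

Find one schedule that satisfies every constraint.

OffsitePrep in 1pm; Demo in 1pm; Sync in 2pm; Retro in 2pm; DesignReview in 2pm; Onboarding in 1pm; VendorCall in 1pm; Legal in 6pm; Triage in 1pm

Checking: Triage(1pm) before DesignReview(2pm); Onboarding(1pm) before Retro(2pm); OffsitePrep(1pm) before Legal(6pm); VendorCall(1pm) != Legal(6pm); Sync(2pm) != Onboarding(1pm); VendorCall=1pm in [1pm,4pm]; Legal=6pm in [6pm,8pm]; DesignReview=2pm in [2pm,8pm].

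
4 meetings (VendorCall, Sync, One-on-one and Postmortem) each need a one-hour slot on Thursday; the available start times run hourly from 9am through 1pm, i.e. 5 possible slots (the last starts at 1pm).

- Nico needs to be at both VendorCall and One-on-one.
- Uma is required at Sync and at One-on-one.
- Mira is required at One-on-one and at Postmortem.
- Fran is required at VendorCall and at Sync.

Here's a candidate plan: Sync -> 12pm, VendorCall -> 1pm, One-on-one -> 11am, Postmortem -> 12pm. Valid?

Fran is required at VendorCall and at Sync — holds.
Mira is required at One-on-one and at Postmortem — holds.
Nico needs to be at both VendorCall and One-on-one — holds.
Uma is required at Sync and at One-on-one — holds.

Valid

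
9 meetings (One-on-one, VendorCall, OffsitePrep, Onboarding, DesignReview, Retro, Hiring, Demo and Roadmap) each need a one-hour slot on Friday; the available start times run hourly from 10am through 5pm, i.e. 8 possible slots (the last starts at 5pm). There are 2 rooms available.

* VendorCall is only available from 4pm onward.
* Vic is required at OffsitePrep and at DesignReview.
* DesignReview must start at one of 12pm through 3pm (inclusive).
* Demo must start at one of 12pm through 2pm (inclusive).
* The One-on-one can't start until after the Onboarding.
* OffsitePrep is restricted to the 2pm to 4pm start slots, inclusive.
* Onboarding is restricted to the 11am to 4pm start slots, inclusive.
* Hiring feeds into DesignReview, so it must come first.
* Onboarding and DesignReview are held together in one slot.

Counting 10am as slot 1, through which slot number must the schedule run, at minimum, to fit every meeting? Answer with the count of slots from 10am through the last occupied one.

7

The precedence chain requires at least 3 distinct slots.
With at most 2 per slot and 9 meetings, at least 5 slots are needed.
VendorCall can't be placed before 4pm — that is slot 7 counting from 10am — so the schedule must run through at least 7 slots.
7 works (last occupied slot: 4pm): for example OffsitePrep=2pm, Retro=10am, DesignReview=1pm, VendorCall=4pm, Roadmap=11am, Hiring=10am, Onboarding=1pm, Demo=12pm, One-on-one=2pm.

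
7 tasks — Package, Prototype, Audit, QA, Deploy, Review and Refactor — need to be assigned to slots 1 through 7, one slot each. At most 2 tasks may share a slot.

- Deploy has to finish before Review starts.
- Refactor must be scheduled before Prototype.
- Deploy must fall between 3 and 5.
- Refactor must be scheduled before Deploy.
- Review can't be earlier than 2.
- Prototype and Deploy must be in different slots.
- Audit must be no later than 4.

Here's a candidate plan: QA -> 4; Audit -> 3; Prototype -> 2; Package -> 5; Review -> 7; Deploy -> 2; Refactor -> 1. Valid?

Review can't be earlier than 2 — holds.
Audit must be no later than 4 — holds.
Prototype and Deploy must be in different slots — violated.
Deploy must fall between 3 and 5 — violated.
Refactor must be scheduled before Prototype — holds.
Deploy has to finish before Review starts — holds.
Refactor must be scheduled before Deploy — holds.
At most 2 tasks may share a slot — holds.

No — it violates: Prototype and Deploy must be in different slots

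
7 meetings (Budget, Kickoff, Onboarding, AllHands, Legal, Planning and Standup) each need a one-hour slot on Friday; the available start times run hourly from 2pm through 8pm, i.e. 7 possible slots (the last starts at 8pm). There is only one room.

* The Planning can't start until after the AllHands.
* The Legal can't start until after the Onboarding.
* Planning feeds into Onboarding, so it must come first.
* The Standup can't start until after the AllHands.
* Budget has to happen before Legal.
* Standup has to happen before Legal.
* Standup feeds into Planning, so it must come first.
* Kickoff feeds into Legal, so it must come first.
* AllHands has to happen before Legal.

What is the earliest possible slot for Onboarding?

5pm

Precedence pushes Onboarding to at least 5pm; downstream work caps Onboarding at 7pm.
Onboarding at 5pm is achievable: Budget in 6pm, Standup in 3pm, Planning in 4pm, Onboarding in 5pm, Kickoff in 7pm, AllHands in 2pm, Legal in 8pm.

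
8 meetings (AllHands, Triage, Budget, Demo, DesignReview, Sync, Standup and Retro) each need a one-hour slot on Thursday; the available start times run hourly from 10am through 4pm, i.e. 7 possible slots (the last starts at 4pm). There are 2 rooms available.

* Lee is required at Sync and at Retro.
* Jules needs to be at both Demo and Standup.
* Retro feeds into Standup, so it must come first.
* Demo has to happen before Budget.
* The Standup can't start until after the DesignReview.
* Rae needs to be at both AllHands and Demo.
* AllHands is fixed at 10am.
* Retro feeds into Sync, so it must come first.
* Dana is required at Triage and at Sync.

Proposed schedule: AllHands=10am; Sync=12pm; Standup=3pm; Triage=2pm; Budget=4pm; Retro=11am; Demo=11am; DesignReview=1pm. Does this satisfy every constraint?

There are 2 rooms available — holds.
Jules needs to be at both Demo and Standup — holds.
Dana is required at Triage and at Sync — holds.
Lee is required at Sync and at Retro — holds.
Retro feeds into Standup, so it must come first — holds.
AllHands is fixed at 10am — holds.
Demo has to happen before Budget — holds.
Rae needs to be at both AllHands and Demo — holds.
The Standup can't start until after the DesignReview — holds.
Retro feeds into Sync, so it must come first — holds.

Valid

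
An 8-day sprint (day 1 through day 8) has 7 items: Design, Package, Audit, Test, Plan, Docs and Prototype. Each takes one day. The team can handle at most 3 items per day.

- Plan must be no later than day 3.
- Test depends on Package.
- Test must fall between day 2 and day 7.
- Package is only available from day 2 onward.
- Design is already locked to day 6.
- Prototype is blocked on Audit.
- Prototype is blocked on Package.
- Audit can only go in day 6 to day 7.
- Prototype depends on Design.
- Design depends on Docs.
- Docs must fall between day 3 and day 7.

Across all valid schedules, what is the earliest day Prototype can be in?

day 7

Precedence pushes Prototype to at least day 7.
Prototype at day 7 is achievable: Test=day 3; Package=day 2; Plan=day 1; Design=day 6; Audit=day 6; Prototype=day 7; Docs=day 3.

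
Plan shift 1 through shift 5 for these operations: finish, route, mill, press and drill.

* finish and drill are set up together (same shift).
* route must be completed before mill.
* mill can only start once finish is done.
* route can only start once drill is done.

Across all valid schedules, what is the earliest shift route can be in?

Precedence pushes route to at least shift 2; downstream work caps route at shift 4.
route at shift 2 is achievable: mill in shift 3, finish in shift 1, route in shift 2, press in shift 1, drill in shift 1.

shift 2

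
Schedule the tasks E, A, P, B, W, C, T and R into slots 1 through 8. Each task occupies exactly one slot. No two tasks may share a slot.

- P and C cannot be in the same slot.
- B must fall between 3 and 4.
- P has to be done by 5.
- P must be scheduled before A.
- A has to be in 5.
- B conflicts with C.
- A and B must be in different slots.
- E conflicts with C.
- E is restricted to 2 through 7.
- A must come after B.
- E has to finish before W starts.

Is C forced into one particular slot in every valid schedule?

No

C can be 1 (e.g. C -> 1; T -> 7; P -> 2; B -> 3; A -> 5; E -> 4; W -> 6; R -> 8) or 2 (e.g. A -> 5, B -> 3, T -> 7, W -> 6, R -> 8, C -> 2, E -> 4, P -> 1).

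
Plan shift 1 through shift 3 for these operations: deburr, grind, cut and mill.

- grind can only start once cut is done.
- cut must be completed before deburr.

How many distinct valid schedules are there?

15

Splitting on deburr: it can be shift 2 (6), shift 3 (9). Listing each branch's schedules as (grind, cut, mill) by shift number:
deburr=shift 2: (2,1,1) (2,1,2) (2,1,3) (3,1,1) (3,1,2) (3,1,3) — 6.
deburr=shift 3: (2,1,1) (2,1,2) (2,1,3) (3,1,1) (3,1,2) (3,1,3) (3,2,1) (3,2,2) (3,2,3) — 9.
Summing: 6 + 9 = 15.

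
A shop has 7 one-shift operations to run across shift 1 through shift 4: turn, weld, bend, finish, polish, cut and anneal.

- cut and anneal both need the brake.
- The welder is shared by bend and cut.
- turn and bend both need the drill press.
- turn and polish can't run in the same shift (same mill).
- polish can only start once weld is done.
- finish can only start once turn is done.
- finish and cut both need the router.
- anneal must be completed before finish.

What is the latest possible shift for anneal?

shift 3

Downstream work caps anneal at shift 3.
anneal at shift 3 is achievable: polish -> shift 2, bend -> shift 2, finish -> shift 4, anneal -> shift 3, turn -> shift 1, weld -> shift 1, cut -> shift 1.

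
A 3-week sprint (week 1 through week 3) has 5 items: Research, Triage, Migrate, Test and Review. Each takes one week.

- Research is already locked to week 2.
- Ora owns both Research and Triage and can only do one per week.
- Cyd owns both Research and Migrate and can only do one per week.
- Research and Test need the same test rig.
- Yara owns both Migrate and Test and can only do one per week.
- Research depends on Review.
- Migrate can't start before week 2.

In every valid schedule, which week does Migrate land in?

week 3

Migrate's window is week 2–week 3.
Research is fixed at week 2, and Migrate can't share a week with Research.
So Migrate must be week 3.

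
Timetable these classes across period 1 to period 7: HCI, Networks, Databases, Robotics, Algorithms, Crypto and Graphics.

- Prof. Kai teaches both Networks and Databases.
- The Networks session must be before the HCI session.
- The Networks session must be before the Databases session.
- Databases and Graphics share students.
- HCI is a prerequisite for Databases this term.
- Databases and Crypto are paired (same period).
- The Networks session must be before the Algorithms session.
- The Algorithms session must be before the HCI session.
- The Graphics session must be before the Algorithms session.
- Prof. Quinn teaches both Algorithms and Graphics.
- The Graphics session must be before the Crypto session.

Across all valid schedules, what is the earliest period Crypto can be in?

Crypto must be in the same period as Databases, which can't be before period 4, so Crypto is at least period 4.
Crypto at period 4 is achievable: Graphics=period 1; Databases=period 4; Algorithms=period 2; HCI=period 3; Crypto=period 4; Networks=period 1; Robotics=period 1.

period 4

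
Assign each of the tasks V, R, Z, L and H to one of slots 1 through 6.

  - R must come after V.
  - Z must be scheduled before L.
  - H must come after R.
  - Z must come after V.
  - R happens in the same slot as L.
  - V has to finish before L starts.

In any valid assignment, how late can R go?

5

R must be in the same slot as L, which can't be before 3, so R is at least 3; downstream work caps R at 5.
R at 5 is achievable: R -> 5, H -> 6, L -> 5, Z -> 2, V -> 1.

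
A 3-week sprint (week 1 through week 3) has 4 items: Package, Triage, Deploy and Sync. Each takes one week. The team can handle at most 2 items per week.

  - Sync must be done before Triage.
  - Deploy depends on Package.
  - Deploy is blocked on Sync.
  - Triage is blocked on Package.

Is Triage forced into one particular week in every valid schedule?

No

Triage can be week 2 (e.g. Deploy=week 2, Package=week 1, Sync=week 1, Triage=week 2) or week 3 (e.g. Triage in week 3, Package in week 1, Sync in week 1, Deploy in week 2).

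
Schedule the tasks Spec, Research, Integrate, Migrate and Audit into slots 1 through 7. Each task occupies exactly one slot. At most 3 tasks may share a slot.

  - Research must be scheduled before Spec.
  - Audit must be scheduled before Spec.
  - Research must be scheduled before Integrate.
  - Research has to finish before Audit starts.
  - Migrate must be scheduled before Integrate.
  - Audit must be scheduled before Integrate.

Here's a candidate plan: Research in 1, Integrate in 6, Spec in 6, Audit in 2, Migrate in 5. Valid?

Yes, all constraints hold

Research must be scheduled before Spec — holds.
Research must be scheduled before Integrate — holds.
Migrate must be scheduled before Integrate — holds.
At most 3 tasks may share a slot — holds.
Audit must be scheduled before Spec — holds.
Research has to finish before Audit starts — holds.
Audit must be scheduled before Integrate — holds.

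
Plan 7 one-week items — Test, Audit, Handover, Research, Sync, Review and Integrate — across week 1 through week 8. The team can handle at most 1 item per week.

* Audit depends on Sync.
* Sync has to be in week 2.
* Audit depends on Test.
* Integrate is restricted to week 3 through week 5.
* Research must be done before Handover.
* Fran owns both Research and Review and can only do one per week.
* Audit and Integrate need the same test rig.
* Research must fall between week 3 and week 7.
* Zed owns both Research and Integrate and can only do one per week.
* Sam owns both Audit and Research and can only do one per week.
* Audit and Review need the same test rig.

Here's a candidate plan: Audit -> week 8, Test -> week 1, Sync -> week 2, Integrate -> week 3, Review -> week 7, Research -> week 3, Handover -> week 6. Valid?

No — it violates: Zed owns both Research and Integrate and can only do one per week

The team can handle at most 1 item per week — violated.
Audit depends on Test — holds.
Audit depends on Sync — holds.
Zed owns both Research and Integrate and can only do one per week — violated.
Research must fall between week 3 and week 7 — holds.
Research must be done before Handover — holds.
Integrate is restricted to week 3 through week 5 — holds.
Fran owns both Research and Review and can only do one per week — holds.
Audit and Integrate need the same test rig — holds.
Sam owns both Audit and Research and can only do one per week — holds.
Audit and Review need the same test rig — holds.
Sync has to be in week 2 — holds.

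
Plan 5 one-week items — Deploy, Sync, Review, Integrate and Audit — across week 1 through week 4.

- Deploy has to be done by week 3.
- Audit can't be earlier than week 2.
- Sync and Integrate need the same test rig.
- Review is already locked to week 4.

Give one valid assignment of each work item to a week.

Deploy in week 1; Audit in week 2; Sync in week 1; Integrate in week 2; Review in week 4

Checking: Sync(week 1) != Integrate(week 2); Audit=week 2 in [week 2,week 4]; Review=week 4 in [week 4,week 4]; Deploy=week 1 in [week 1,week 3].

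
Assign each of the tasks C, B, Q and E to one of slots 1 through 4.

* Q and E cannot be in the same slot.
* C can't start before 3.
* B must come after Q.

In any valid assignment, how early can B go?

2

Precedence pushes B to at least 2.
B at 2 is achievable: B=2; Q=1; C=3; E=2.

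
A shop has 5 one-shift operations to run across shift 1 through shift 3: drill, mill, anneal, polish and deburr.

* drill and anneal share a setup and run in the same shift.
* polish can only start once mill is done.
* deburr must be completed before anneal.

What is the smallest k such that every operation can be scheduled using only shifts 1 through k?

The precedence chain requires at least 2 distinct shifts.
2 works (last occupied shift: shift 2): for example deburr -> shift 1, drill -> shift 2, polish -> shift 2, mill -> shift 1, anneal -> shift 2.

2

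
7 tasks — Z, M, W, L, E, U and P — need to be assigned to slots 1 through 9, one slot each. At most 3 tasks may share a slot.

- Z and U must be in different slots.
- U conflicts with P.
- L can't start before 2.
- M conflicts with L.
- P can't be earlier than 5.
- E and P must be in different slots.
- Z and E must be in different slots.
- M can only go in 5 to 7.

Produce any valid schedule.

L -> 2; W -> 1; P -> 5; U -> 2; Z -> 1; E -> 2; M -> 5

Checking: Z(1) != E(2); Z(1) != U(2); U(2) != P(5); M(5) != L(2); E(2) != P(5); P=5 in [5,9]; M=5 in [5,7]; L=2 in [2,9]; max 3 per slot (cap 3).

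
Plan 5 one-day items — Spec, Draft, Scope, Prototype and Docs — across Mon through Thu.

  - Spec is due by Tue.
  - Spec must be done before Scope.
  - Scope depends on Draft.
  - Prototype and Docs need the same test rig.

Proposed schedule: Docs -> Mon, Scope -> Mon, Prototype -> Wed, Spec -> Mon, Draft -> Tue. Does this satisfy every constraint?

No. Scope depends on Draft is not satisfied.

Scope depends on Draft — violated.
Spec is due by Tue — holds.
Spec must be done before Scope — violated.
Prototype and Docs need the same test rig — holds.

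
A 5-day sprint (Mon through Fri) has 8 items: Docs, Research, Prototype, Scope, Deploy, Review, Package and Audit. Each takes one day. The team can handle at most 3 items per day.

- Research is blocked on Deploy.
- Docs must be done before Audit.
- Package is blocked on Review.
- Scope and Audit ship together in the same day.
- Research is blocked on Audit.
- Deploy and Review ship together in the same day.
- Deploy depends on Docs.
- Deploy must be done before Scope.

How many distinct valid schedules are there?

60

Splitting on Docs: it can be Mon (51), Tue (9). Listing each branch's schedules as (Research, Prototype, Scope, Deploy, Review, Package, Audit):
Docs=Mon: (Thu,Mon,Wed,Tue,Tue,Wed,Wed) (Thu,Mon,Wed,Tue,Tue,Thu,Wed) (Thu,Mon,Wed,Tue,Tue,Fri,Wed) (Thu,Tue,Wed,Tue,Tue,Wed,Wed) (Thu,Tue,Wed,Tue,Tue,Thu,Wed) (Thu,Tue,Wed,Tue,Tue,Fri,Wed) (Thu,Wed,Wed,Tue,Tue,Thu,Wed) (Thu,Wed,Wed,Tue,Tue,Fri,Wed) (Thu,Thu,Wed,Tue,Tue,Wed,Wed) (Thu,Thu,Wed,Tue,Tue,Thu,Wed) (Thu,Thu,Wed,Tue,Tue,Fri,Wed) (Thu,Fri,Wed,Tue,Tue,Wed,Wed) (Thu,Fri,Wed,Tue,Tue,Thu,Wed) (Thu,Fri,Wed,Tue,Tue,Fri,Wed) (Fri,Mon,Wed,Tue,Tue,Wed,Wed) (Fri,Mon,Wed,Tue,Tue,Thu,Wed) (Fri,Mon,Wed,Tue,Tue,Fri,Wed) (Fri,Mon,Thu,Tue,Tue,Wed,Thu) (Fri,Mon,Thu,Tue,Tue,Thu,Thu) (Fri,Mon,Thu,Tue,Tue,Fri,Thu) (Fri,Mon,Thu,Wed,Wed,Thu,Thu) (Fri,Mon,Thu,Wed,Wed,Fri,Thu) (Fri,Tue,Wed,Tue,Tue,Wed,Wed) (Fri,Tue,Wed,Tue,Tue,Thu,Wed) (Fri,Tue,Wed,Tue,Tue,Fri,Wed) (Fri,Tue,Thu,Tue,Tue,Wed,Thu) (Fri,Tue,Thu,Tue,Tue,Thu,Thu) (Fri,Tue,Thu,Tue,Tue,Fri,Thu) (Fri,Tue,Thu,Wed,Wed,Thu,Thu) (Fri,Tue,Thu,Wed,Wed,Fri,Thu) (Fri,Wed,Wed,Tue,Tue,Thu,Wed) (Fri,Wed,Wed,Tue,Tue,Fri,Wed) (Fri,Wed,Thu,Tue,Tue,Wed,Thu) (Fri,Wed,Thu,Tue,Tue,Thu,Thu) (Fri,Wed,Thu,Tue,Tue,Fri,Thu) (Fri,Wed,Thu,Wed,Wed,Thu,Thu) (Fri,Wed,Thu,Wed,Wed,Fri,Thu) (Fri,Thu,Wed,Tue,Tue,Wed,Wed) (Fri,Thu,Wed,Tue,Tue,Thu,Wed) (Fri,Thu,Wed,Tue,Tue,Fri,Wed) (Fri,Thu,Thu,Tue,Tue,Wed,Thu) (Fri,Thu,Thu,Tue,Tue,Fri,Thu) (Fri,Thu,Thu,Wed,Wed,Fri,Thu) (Fri,Fri,Wed,Tue,Tue,Wed,Wed) (Fri,Fri,Wed,Tue,Tue,Thu,Wed) (Fri,Fri,Wed,Tue,Tue,Fri,Wed) (Fri,Fri,Thu,Tue,Tue,Wed,Thu) (Fri,Fri,Thu,Tue,Tue,Thu,Thu) (Fri,Fri,Thu,Tue,Tue,Fri,Thu) (Fri,Fri,Thu,Wed,Wed,Thu,Thu) (Fri,Fri,Thu,Wed,Wed,Fri,Thu) — 51.
Docs=Tue: (Fri,Mon,Thu,Wed,Wed,Thu,Thu) (Fri,Mon,Thu,Wed,Wed,Fri,Thu) (Fri,Tue,Thu,Wed,Wed,Thu,Thu) (Fri,Tue,Thu,Wed,Wed,Fri,Thu) (Fri,Wed,Thu,Wed,Wed,Thu,Thu) (Fri,Wed,Thu,Wed,Wed,Fri,Thu) (Fri,Thu,Thu,Wed,Wed,Fri,Thu) (Fri,Fri,Thu,Wed,Wed,Thu,Thu) (Fri,Fri,Thu,Wed,Wed,Fri,Thu) — 9.
Summing: 51 + 9 = 60.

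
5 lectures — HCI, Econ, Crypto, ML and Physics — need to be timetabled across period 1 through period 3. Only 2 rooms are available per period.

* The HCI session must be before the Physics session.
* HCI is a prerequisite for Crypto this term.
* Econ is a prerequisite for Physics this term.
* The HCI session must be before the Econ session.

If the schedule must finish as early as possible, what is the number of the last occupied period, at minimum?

The precedence chain requires at least 3 distinct periods.
With at most 2 per period and 5 lectures, at least 3 periods are needed.
3 works (last occupied period: period 3): for example HCI in period 1; Crypto in period 2; Econ in period 2; Physics in period 3; ML in period 1.

period 3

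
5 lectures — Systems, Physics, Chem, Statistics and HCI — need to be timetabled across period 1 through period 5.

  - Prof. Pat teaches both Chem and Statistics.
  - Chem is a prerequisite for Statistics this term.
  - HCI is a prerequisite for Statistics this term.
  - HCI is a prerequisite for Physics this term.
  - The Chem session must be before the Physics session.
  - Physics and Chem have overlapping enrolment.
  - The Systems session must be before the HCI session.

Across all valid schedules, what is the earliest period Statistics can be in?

period 3

Precedence pushes Statistics to at least period 3.
Statistics at period 3 is achievable: Statistics in period 3, HCI in period 2, Physics in period 3, Chem in period 1, Systems in period 1.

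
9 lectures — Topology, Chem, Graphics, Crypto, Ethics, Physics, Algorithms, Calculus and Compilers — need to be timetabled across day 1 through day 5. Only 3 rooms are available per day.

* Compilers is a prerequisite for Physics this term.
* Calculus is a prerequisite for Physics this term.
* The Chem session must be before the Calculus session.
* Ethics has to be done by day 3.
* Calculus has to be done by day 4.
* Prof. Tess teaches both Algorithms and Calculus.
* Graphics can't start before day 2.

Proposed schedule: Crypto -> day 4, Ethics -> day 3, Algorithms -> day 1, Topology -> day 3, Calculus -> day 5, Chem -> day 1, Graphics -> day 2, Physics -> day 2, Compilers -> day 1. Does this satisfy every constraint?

No — it violates: Calculus is a prerequisite for Physics this term

Only 3 rooms are available per day — holds.
Calculus is a prerequisite for Physics this term — violated.
Calculus has to be done by day 4 — violated.
Graphics can't start before day 2 — holds.
Compilers is a prerequisite for Physics this term — holds.
The Chem session must be before the Calculus session — holds.
Prof. Tess teaches both Algorithms and Calculus — holds.
Ethics has to be done by day 3 — holds.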